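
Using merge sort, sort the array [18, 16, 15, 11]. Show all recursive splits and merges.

Merge sort trace:

Split: [18, 16, 15, 11] -> [18, 16] and [15, 11]
  Split: [18, 16] -> [18] and [16]
  Merge: [18] + [16] -> [16, 18]
  Split: [15, 11] -> [15] and [11]
  Merge: [15] + [11] -> [11, 15]
Merge: [16, 18] + [11, 15] -> [11, 15, 16, 18]

Final sorted array: [11, 15, 16, 18]

The merge sort proceeds by recursively splitting the array and merging sorted halves.
After all merges, the sorted array is [11, 15, 16, 18].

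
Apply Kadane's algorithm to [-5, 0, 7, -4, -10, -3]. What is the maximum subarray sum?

Using Kadane's algorithm on [-5, 0, 7, -4, -10, -3]:

Scanning through the array:
Position 1 (value 0): max_ending_here = 0, max_so_far = 0
Position 2 (value 7): max_ending_here = 7, max_so_far = 7
Position 3 (value -4): max_ending_here = 3, max_so_far = 7
Position 4 (value -10): max_ending_here = -7, max_so_far = 7
Position 5 (value -3): max_ending_here = -3, max_so_far = 7

Maximum subarray: [0, 7]
Maximum sum: 7

The maximum subarray is [0, 7] with sum 7. This subarray runs from index 1 to index 2.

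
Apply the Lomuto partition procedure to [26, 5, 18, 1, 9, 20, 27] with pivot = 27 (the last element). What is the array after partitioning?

Lomuto partition with pivot = 27:

Initial array: [26, 5, 18, 1, 9, 20, 27]

arr[0]=26 <= 27: swap with position 0, array becomes [26, 5, 18, 1, 9, 20, 27]
arr[1]=5 <= 27: swap with position 1, array becomes [26, 5, 18, 1, 9, 20, 27]
arr[2]=18 <= 27: swap with position 2, array becomes [26, 5, 18, 1, 9, 20, 27]
arr[3]=1 <= 27: swap with position 3, array becomes [26, 5, 18, 1, 9, 20, 27]
arr[4]=9 <= 27: swap with position 4, array becomes [26, 5, 18, 1, 9, 20, 27]
arr[5]=20 <= 27: swap with position 5, array becomes [26, 5, 18, 1, 9, 20, 27]

Place pivot at position 6: [26, 5, 18, 1, 9, 20, 27]
Pivot position: 6

After partitioning with pivot 27, the array becomes [26, 5, 18, 1, 9, 20, 27]. The pivot is placed at index 6. All elements to the left of the pivot are <= 27, and all elements to the right are > 27.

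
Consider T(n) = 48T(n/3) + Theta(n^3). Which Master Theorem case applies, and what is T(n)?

Master Theorem for T(n) = 48T(n/3) + O(n^3):

a = 48, b = 3, c = 3
log_b(a) = log_3(48) = 3.5237

Case 1: c = 3 < log_3(48) = 3.5237
T(n) = O(n^(log_3 48))

For T(n) = 48T(n/3) + O(n^3): log_3(48) = 3.5237. This is Case 1 of the Master Theorem (c < log_b(a), work dominated by leaves), giving O(n^(log_3 48)).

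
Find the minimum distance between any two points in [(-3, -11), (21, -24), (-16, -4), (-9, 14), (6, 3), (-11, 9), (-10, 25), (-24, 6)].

Computing all pairwise distances among 8 points:

d((-3, -11), (21, -24)) = 27.2947
d((-3, -11), (-16, -4)) = 14.7648
d((-3, -11), (-9, 14)) = 25.7099
d((-3, -11), (6, 3)) = 16.6433
d((-3, -11), (-11, 9)) = 21.5407
d((-3, -11), (-10, 25)) = 36.6742
d((-3, -11), (-24, 6)) = 27.0185
d((21, -24), (-16, -4)) = 42.0595
d((21, -24), (-9, 14)) = 48.4149
d((21, -24), (6, 3)) = 30.8869
d((21, -24), (-11, 9)) = 45.9674
d((21, -24), (-10, 25)) = 57.9828
d((21, -24), (-24, 6)) = 54.0833
d((-16, -4), (-9, 14)) = 19.3132
d((-16, -4), (6, 3)) = 23.0868
d((-16, -4), (-11, 9)) = 13.9284
d((-16, -4), (-10, 25)) = 29.6142
d((-16, -4), (-24, 6)) = 12.8062
d((-9, 14), (6, 3)) = 18.6011
d((-9, 14), (-11, 9)) = 5.3852 <-- minimum
d((-9, 14), (-10, 25)) = 11.0454
d((-9, 14), (-24, 6)) = 17.0
d((6, 3), (-11, 9)) = 18.0278
d((6, 3), (-10, 25)) = 27.2029
d((6, 3), (-24, 6)) = 30.1496
d((-11, 9), (-10, 25)) = 16.0312
d((-11, 9), (-24, 6)) = 13.3417
d((-10, 25), (-24, 6)) = 23.6008

Closest pair: (-9, 14) and (-11, 9) with distance 5.3852

The closest pair is (-9, 14) and (-11, 9) with Euclidean distance 5.3852. For 8 points, brute-force pairwise comparison is shown above. For large n, the divide-and-conquer algorithm (sort by x, recurse on halves, check the dividing strip) achieves O(n log n).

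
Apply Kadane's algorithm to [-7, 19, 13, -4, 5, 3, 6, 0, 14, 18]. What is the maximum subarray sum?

Using Kadane's algorithm on [-7, 19, 13, -4, 5, 3, 6, 0, 14, 18]:

Scanning through the array:
Position 1 (value 19): max_ending_here = 19, max_so_far = 19
Position 2 (value 13): max_ending_here = 32, max_so_far = 32
Position 3 (value -4): max_ending_here = 28, max_so_far = 32
Position 4 (value 5): max_ending_here = 33, max_so_far = 33
Position 5 (value 3): max_ending_here = 36, max_so_far = 36
Position 6 (value 6): max_ending_here = 42, max_so_far = 42
Position 7 (value 0): max_ending_here = 42, max_so_far = 42
Position 8 (value 14): max_ending_here = 56, max_so_far = 56
Position 9 (value 18): max_ending_here = 74, max_so_far = 74

Maximum subarray: [19, 13, -4, 5, 3, 6, 0, 14, 18]
Maximum sum: 74

The maximum subarray is [19, 13, -4, 5, 3, 6, 0, 14, 18] with sum 74. This subarray runs from index 1 to index 9.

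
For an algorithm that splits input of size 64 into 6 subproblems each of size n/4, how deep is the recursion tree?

For divide and conquer with division factor 4:

Problem sizes at each level:
Level 0: 64
Level 1: 16
Level 2: 4
Level 3: 1

The root is level 0 and the size-1 base case is level 3 (the tree spans levels 0 through 3, i.e. 4 levels counting the root), so the depth is the number of divisions: log_4(64) = 3

The recursion tree depth is log_4(64) = 3. At each level, the problem size is divided by 4, so it takes 3 divisions to reduce to a base case of size 1. The algorithm makes 6 recursive calls at each level.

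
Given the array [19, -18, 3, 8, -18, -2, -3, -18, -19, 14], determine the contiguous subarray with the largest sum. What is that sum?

Using Kadane's algorithm on [19, -18, 3, 8, -18, -2, -3, -18, -19, 14]:

Scanning through the array:
Position 1 (value -18): max_ending_here = 1, max_so_far = 19
Position 2 (value 3): max_ending_here = 4, max_so_far = 19
Position 3 (value 8): max_ending_here = 12, max_so_far = 19
Position 4 (value -18): max_ending_here = -6, max_so_far = 19
Position 5 (value -2): max_ending_here = -2, max_so_far = 19
Position 6 (value -3): max_ending_here = -3, max_so_far = 19
Position 7 (value -18): max_ending_here = -18, max_so_far = 19
Position 8 (value -19): max_ending_here = -19, max_so_far = 19
Position 9 (value 14): max_ending_here = 14, max_so_far = 19

Maximum subarray: [19]
Maximum sum: 19

The maximum subarray is [19] with sum 19. This subarray runs from index 0 to index 0.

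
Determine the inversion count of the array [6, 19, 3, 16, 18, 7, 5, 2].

Finding inversions in [6, 19, 3, 16, 18, 7, 5, 2]:

(0, 2): arr[0]=6 > arr[2]=3
(0, 6): arr[0]=6 > arr[6]=5
(0, 7): arr[0]=6 > arr[7]=2
(1, 2): arr[1]=19 > arr[2]=3
(1, 3): arr[1]=19 > arr[3]=16
(1, 4): arr[1]=19 > arr[4]=18
(1, 5): arr[1]=19 > arr[5]=7
(1, 6): arr[1]=19 > arr[6]=5
(1, 7): arr[1]=19 > arr[7]=2
(2, 7): arr[2]=3 > arr[7]=2
(3, 5): arr[3]=16 > arr[5]=7
(3, 6): arr[3]=16 > arr[6]=5
(3, 7): arr[3]=16 > arr[7]=2
(4, 5): arr[4]=18 > arr[5]=7
(4, 6): arr[4]=18 > arr[6]=5
(4, 7): arr[4]=18 > arr[7]=2
(5, 6): arr[5]=7 > arr[6]=5
(5, 7): arr[5]=7 > arr[7]=2
(6, 7): arr[6]=5 > arr[7]=2

Total inversions: 19

The array has 19 inversion(s): (0,2), (0,6), (0,7), (1,2), (1,3), (1,4), (1,5), (1,6), (1,7), (2,7), (3,5), (3,6), (3,7), (4,5), (4,6), (4,7), (5,6), (5,7), (6,7). Each pair (i,j) satisfies i < j and arr[i] > arr[j].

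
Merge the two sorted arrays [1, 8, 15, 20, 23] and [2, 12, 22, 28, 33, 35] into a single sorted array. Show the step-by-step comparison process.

Merging process:

Compare 1 vs 2: take 1 from left. Merged: [1]
Compare 8 vs 2: take 2 from right. Merged: [1, 2]
Compare 8 vs 12: take 8 from left. Merged: [1, 2, 8]
Compare 15 vs 12: take 12 from right. Merged: [1, 2, 8, 12]
Compare 15 vs 22: take 15 from left. Merged: [1, 2, 8, 12, 15]
Compare 20 vs 22: take 20 from left. Merged: [1, 2, 8, 12, 15, 20]
Compare 23 vs 22: take 22 from right. Merged: [1, 2, 8, 12, 15, 20, 22]
Compare 23 vs 28: take 23 from left. Merged: [1, 2, 8, 12, 15, 20, 22, 23]
Append remaining from right: [28, 33, 35]. Merged: [1, 2, 8, 12, 15, 20, 22, 23, 28, 33, 35]

Final merged array: [1, 2, 8, 12, 15, 20, 22, 23, 28, 33, 35]
Total comparisons: 8

The merged array is [1, 2, 8, 12, 15, 20, 22, 23, 28, 33, 35], requiring 8 comparisons. The merge step runs in O(n) time where n is the total number of elements.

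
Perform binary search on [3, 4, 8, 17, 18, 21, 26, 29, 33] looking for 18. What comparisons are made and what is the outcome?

Binary search for 18 in [3, 4, 8, 17, 18, 21, 26, 29, 33]:

lo=0, hi=8, mid=4, arr[mid]=18 -> Found target at index 4!

Binary search finds 18 at index 4 after 1 comparisons. The search repeatedly halves the search space by comparing with the middle element.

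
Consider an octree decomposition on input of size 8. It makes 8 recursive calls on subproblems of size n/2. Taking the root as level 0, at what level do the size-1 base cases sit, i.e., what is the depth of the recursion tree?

For divide and conquer with division factor 2:

Problem sizes at each level:
Level 0: 8
Level 1: 4
Level 2: 2
Level 3: 1

The root is level 0 and the size-1 base case is level 3 (the tree spans levels 0 through 3, i.e. 4 levels counting the root), so the depth is the number of divisions: log_2(8) = 3

The recursion tree depth is log_2(8) = 3. At each level, the problem size is divided by 2, so it takes 3 divisions to reduce to a base case of size 1. The algorithm makes 8 recursive calls at each level.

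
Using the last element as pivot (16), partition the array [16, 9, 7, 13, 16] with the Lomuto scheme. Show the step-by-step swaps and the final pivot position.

Lomuto partition with pivot = 16:

Initial array: [16, 9, 7, 13, 16]

arr[0]=16 <= 16: swap with position 0, array becomes [16, 9, 7, 13, 16]
arr[1]=9 <= 16: swap with position 1, array becomes [16, 9, 7, 13, 16]
arr[2]=7 <= 16: swap with position 2, array becomes [16, 9, 7, 13, 16]
arr[3]=13 <= 16: swap with position 3, array becomes [16, 9, 7, 13, 16]

Place pivot at position 4: [16, 9, 7, 13, 16]
Pivot position: 4

After partitioning with pivot 16, the array becomes [16, 9, 7, 13, 16]. The pivot is placed at index 4. All elements to the left of the pivot are <= 16, and all elements to the right are > 16.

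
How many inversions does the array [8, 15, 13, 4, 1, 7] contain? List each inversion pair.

Finding inversions in [8, 15, 13, 4, 1, 7]:

(0, 3): arr[0]=8 > arr[3]=4
(0, 4): arr[0]=8 > arr[4]=1
(0, 5): arr[0]=8 > arr[5]=7
(1, 2): arr[1]=15 > arr[2]=13
(1, 3): arr[1]=15 > arr[3]=4
(1, 4): arr[1]=15 > arr[4]=1
(1, 5): arr[1]=15 > arr[5]=7
(2, 3): arr[2]=13 > arr[3]=4
(2, 4): arr[2]=13 > arr[4]=1
(2, 5): arr[2]=13 > arr[5]=7
(3, 4): arr[3]=4 > arr[4]=1

Total inversions: 11

The array has 11 inversion(s): (0,3), (0,4), (0,5), (1,2), (1,3), (1,4), (1,5), (2,3), (2,4), (2,5), (3,4). Each pair (i,j) satisfies i < j and arr[i] > arr[j].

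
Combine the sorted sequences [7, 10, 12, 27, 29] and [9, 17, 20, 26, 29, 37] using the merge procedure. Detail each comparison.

Merging process:

Compare 7 vs 9: take 7 from left. Merged: [7]
Compare 10 vs 9: take 9 from right. Merged: [7, 9]
Compare 10 vs 17: take 10 from left. Merged: [7, 9, 10]
Compare 12 vs 17: take 12 from left. Merged: [7, 9, 10, 12]
Compare 27 vs 17: take 17 from right. Merged: [7, 9, 10, 12, 17]
Compare 27 vs 20: take 20 from right. Merged: [7, 9, 10, 12, 17, 20]
Compare 27 vs 26: take 26 from right. Merged: [7, 9, 10, 12, 17, 20, 26]
Compare 27 vs 29: take 27 from left. Merged: [7, 9, 10, 12, 17, 20, 26, 27]
Compare 29 vs 29: take 29 from left. Merged: [7, 9, 10, 12, 17, 20, 26, 27, 29]
Append remaining from right: [29, 37]. Merged: [7, 9, 10, 12, 17, 20, 26, 27, 29, 29, 37]

Final merged array: [7, 9, 10, 12, 17, 20, 26, 27, 29, 29, 37]
Total comparisons: 9

The merged array is [7, 9, 10, 12, 17, 20, 26, 27, 29, 29, 37], requiring 9 comparisons. The merge step runs in O(n) time where n is the total number of elements.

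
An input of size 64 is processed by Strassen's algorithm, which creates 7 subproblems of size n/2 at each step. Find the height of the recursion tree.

For divide and conquer with division factor 2:

Problem sizes at each level:
Level 0: 64
Level 1: 32
Level 2: 16
Level 3: 8
Level 4: 4
Level 5: 2
Level 6: 1

The root is level 0 and the size-1 base case is level 6 (the tree spans levels 0 through 6, i.e. 7 levels counting the root), so the depth is the number of divisions: log_2(64) = 6

The recursion tree depth is log_2(64) = 6. At each level, the problem size is divided by 2, so it takes 6 divisions to reduce to a base case of size 1. The algorithm makes 7 recursive calls at each level.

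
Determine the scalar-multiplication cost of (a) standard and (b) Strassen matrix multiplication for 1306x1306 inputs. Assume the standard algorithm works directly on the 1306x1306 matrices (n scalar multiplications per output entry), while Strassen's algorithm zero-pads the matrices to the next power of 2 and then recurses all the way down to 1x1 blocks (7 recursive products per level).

Matrix multiplication for 1306x1306 matrices:

Strassen's algorithm requires power-of-2 dimensions. Pad 1306x1306 to 2048x2048 (next power of 2).

Standard algorithm: 1306^3 = 2227560616 multiplications
Strassen's algorithm: 7^(log2(2048)) = 7^11 = 1977326743 multiplications
Savings: 2227560616 - 1977326743 = 250233873 multiplications

Standard: 2227560616 multiplications (1306^3). Strassen: 1977326743 multiplications (7^11, after padding to 2048x2048). Strassen reduces 8 recursive multiplications to 7 at each level.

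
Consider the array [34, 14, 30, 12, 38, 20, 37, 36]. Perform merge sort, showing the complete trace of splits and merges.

Merge sort trace:

Split: [34, 14, 30, 12, 38, 20, 37, 36] -> [34, 14, 30, 12] and [38, 20, 37, 36]
  Split: [34, 14, 30, 12] -> [34, 14] and [30, 12]
    Split: [34, 14] -> [34] and [14]
    Merge: [34] + [14] -> [14, 34]
    Split: [30, 12] -> [30] and [12]
    Merge: [30] + [12] -> [12, 30]
  Merge: [14, 34] + [12, 30] -> [12, 14, 30, 34]
  Split: [38, 20, 37, 36] -> [38, 20] and [37, 36]
    Split: [38, 20] -> [38] and [20]
    Merge: [38] + [20] -> [20, 38]
    Split: [37, 36] -> [37] and [36]
    Merge: [37] + [36] -> [36, 37]
  Merge: [20, 38] + [36, 37] -> [20, 36, 37, 38]
Merge: [12, 14, 30, 34] + [20, 36, 37, 38] -> [12, 14, 20, 30, 34, 36, 37, 38]

Final sorted array: [12, 14, 20, 30, 34, 36, 37, 38]

The merge sort proceeds by recursively splitting the array and merging sorted halves.
After all merges, the sorted array is [12, 14, 20, 30, 34, 36, 37, 38].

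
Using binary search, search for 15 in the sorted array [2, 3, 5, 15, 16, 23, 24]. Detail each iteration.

Binary search for 15 in [2, 3, 5, 15, 16, 23, 24]:

lo=0, hi=6, mid=3, arr[mid]=15 -> Found target at index 3!

Binary search finds 15 at index 3 after 1 comparisons. The search repeatedly halves the search space by comparing with the middle element.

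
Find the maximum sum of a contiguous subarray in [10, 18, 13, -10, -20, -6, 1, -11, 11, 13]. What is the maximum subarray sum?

Using Kadane's algorithm on [10, 18, 13, -10, -20, -6, 1, -11, 11, 13]:

Scanning through the array:
Position 1 (value 18): max_ending_here = 28, max_so_far = 28
Position 2 (value 13): max_ending_here = 41, max_so_far = 41
Position 3 (value -10): max_ending_here = 31, max_so_far = 41
Position 4 (value -20): max_ending_here = 11, max_so_far = 41
Position 5 (value -6): max_ending_here = 5, max_so_far = 41
Position 6 (value 1): max_ending_here = 6, max_so_far = 41
Position 7 (value -11): max_ending_here = -5, max_so_far = 41
Position 8 (value 11): max_ending_here = 11, max_so_far = 41
Position 9 (value 13): max_ending_here = 24, max_so_far = 41

Maximum subarray: [10, 18, 13]
Maximum sum: 41

The maximum subarray is [10, 18, 13] with sum 41. This subarray runs from index 0 to index 2.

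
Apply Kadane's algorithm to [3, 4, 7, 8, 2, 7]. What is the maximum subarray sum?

Using Kadane's algorithm on [3, 4, 7, 8, 2, 7]:

Scanning through the array:
Position 1 (value 4): max_ending_here = 7, max_so_far = 7
Position 2 (value 7): max_ending_here = 14, max_so_far = 14
Position 3 (value 8): max_ending_here = 22, max_so_far = 22
Position 4 (value 2): max_ending_here = 24, max_so_far = 24
Position 5 (value 7): max_ending_here = 31, max_so_far = 31

Maximum subarray: [3, 4, 7, 8, 2, 7]
Maximum sum: 31

The maximum subarray is [3, 4, 7, 8, 2, 7] with sum 31. This subarray runs from index 0 to index 5.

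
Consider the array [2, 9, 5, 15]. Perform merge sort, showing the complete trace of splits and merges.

Merge sort trace:

Split: [2, 9, 5, 15] -> [2, 9] and [5, 15]
  Split: [2, 9] -> [2] and [9]
  Merge: [2] + [9] -> [2, 9]
  Split: [5, 15] -> [5] and [15]
  Merge: [5] + [15] -> [5, 15]
Merge: [2, 9] + [5, 15] -> [2, 5, 9, 15]

Final sorted array: [2, 5, 9, 15]

The merge sort proceeds by recursively splitting the array and merging sorted halves.
After all merges, the sorted array is [2, 5, 9, 15].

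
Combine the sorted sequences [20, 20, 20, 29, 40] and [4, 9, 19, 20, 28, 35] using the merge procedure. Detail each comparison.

Merging process:

Compare 20 vs 4: take 4 from right. Merged: [4]
Compare 20 vs 9: take 9 from right. Merged: [4, 9]
Compare 20 vs 19: take 19 from right. Merged: [4, 9, 19]
Compare 20 vs 20: take 20 from left. Merged: [4, 9, 19, 20]
Compare 20 vs 20: take 20 from left. Merged: [4, 9, 19, 20, 20]
Compare 20 vs 20: take 20 from left. Merged: [4, 9, 19, 20, 20, 20]
Compare 29 vs 20: take 20 from right. Merged: [4, 9, 19, 20, 20, 20, 20]
Compare 29 vs 28: take 28 from right. Merged: [4, 9, 19, 20, 20, 20, 20, 28]
Compare 29 vs 35: take 29 from left. Merged: [4, 9, 19, 20, 20, 20, 20, 28, 29]
Compare 40 vs 35: take 35 from right. Merged: [4, 9, 19, 20, 20, 20, 20, 28, 29, 35]
Append remaining from left: [40]. Merged: [4, 9, 19, 20, 20, 20, 20, 28, 29, 35, 40]

Final merged array: [4, 9, 19, 20, 20, 20, 20, 28, 29, 35, 40]
Total comparisons: 10

The merged array is [4, 9, 19, 20, 20, 20, 20, 28, 29, 35, 40], requiring 10 comparisons. The merge step runs in O(n) time where n is the total number of elements.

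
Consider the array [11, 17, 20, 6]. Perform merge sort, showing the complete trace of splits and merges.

Merge sort trace:

Split: [11, 17, 20, 6] -> [11, 17] and [20, 6]
  Split: [11, 17] -> [11] and [17]
  Merge: [11] + [17] -> [11, 17]
  Split: [20, 6] -> [20] and [6]
  Merge: [20] + [6] -> [6, 20]
Merge: [11, 17] + [6, 20] -> [6, 11, 17, 20]

Final sorted array: [6, 11, 17, 20]

The merge sort proceeds by recursively splitting the array and merging sorted halves.
After all merges, the sorted array is [6, 11, 17, 20].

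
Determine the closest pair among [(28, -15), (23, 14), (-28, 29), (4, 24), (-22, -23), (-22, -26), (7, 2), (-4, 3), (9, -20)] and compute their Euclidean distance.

Computing all pairwise distances among 9 points:

d((28, -15), (23, 14)) = 29.4279
d((28, -15), (-28, 29)) = 71.218
d((28, -15), (4, 24)) = 45.793
d((28, -15), (-22, -23)) = 50.636
d((28, -15), (-22, -26)) = 51.1957
d((28, -15), (7, 2)) = 27.0185
d((28, -15), (-4, 3)) = 36.7151
d((28, -15), (9, -20)) = 19.6469
d((23, 14), (-28, 29)) = 53.1601
d((23, 14), (4, 24)) = 21.4709
d((23, 14), (-22, -23)) = 58.258
d((23, 14), (-22, -26)) = 60.208
d((23, 14), (7, 2)) = 20.0
d((23, 14), (-4, 3)) = 29.1548
d((23, 14), (9, -20)) = 36.7696
d((-28, 29), (4, 24)) = 32.3883
d((-28, 29), (-22, -23)) = 52.345
d((-28, 29), (-22, -26)) = 55.3263
d((-28, 29), (7, 2)) = 44.2041
d((-28, 29), (-4, 3)) = 35.3836
d((-28, 29), (9, -20)) = 61.4003
d((4, 24), (-22, -23)) = 53.7122
d((4, 24), (-22, -26)) = 56.356
d((4, 24), (7, 2)) = 22.2036
d((4, 24), (-4, 3)) = 22.4722
d((4, 24), (9, -20)) = 44.2832
d((-22, -23), (-22, -26)) = 3.0 <-- minimum
d((-22, -23), (7, 2)) = 38.2884
d((-22, -23), (-4, 3)) = 31.6228
d((-22, -23), (9, -20)) = 31.1448
d((-22, -26), (7, 2)) = 40.3113
d((-22, -26), (-4, 3)) = 34.1321
d((-22, -26), (9, -20)) = 31.5753
d((7, 2), (-4, 3)) = 11.0454
d((7, 2), (9, -20)) = 22.0907
d((-4, 3), (9, -20)) = 26.4197

Closest pair: (-22, -23) and (-22, -26) with distance 3.0

The closest pair is (-22, -23) and (-22, -26) with Euclidean distance 3.0. For 9 points, brute-force pairwise comparison is shown above. For large n, the divide-and-conquer algorithm (sort by x, recurse on halves, check the dividing strip) achieves O(n log n).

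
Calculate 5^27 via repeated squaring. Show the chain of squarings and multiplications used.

Computing 5^27 by squaring (build up from 5^1; each line after the first costs one multiplication):

5^1 = 5
5^2 = (5^1)^2 = 5^2 = 25
5^3 = 5 * 5^2 = 5 * 25 = 125
5^6 = (5^3)^2 = 125^2 = 15625
5^12 = (5^6)^2 = 15625^2 = 244140625
5^13 = 5 * 5^12 = 5 * 244140625 = 1220703125
5^26 = (5^13)^2 = 1220703125^2 = 1490116119384765625
5^27 = 5 * 5^26 = 5 * 1490116119384765625 = 7450580596923828125

Result: 7450580596923828125
Multiplications needed: 7 (7 lines after 5^1)

5^27 = 7450580596923828125. Using exponentiation by squaring, this requires 7 multiplications. The key idea: if the exponent is even, square the half-power; if odd, multiply by the base once.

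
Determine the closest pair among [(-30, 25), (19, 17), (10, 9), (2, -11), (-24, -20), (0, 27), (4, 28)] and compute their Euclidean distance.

Computing all pairwise distances among 7 points:

d((-30, 25), (19, 17)) = 49.6488
d((-30, 25), (10, 9)) = 43.0813
d((-30, 25), (2, -11)) = 48.1664
d((-30, 25), (-24, -20)) = 45.3982
d((-30, 25), (0, 27)) = 30.0666
d((-30, 25), (4, 28)) = 34.1321
d((19, 17), (10, 9)) = 12.0416
d((19, 17), (2, -11)) = 32.7567
d((19, 17), (-24, -20)) = 56.7274
d((19, 17), (0, 27)) = 21.4709
d((19, 17), (4, 28)) = 18.6011
d((10, 9), (2, -11)) = 21.5407
d((10, 9), (-24, -20)) = 44.6878
d((10, 9), (0, 27)) = 20.5913
d((10, 9), (4, 28)) = 19.9249
d((2, -11), (-24, -20)) = 27.5136
d((2, -11), (0, 27)) = 38.0526
d((2, -11), (4, 28)) = 39.0512
d((-24, -20), (0, 27)) = 52.7731
d((-24, -20), (4, 28)) = 55.5698
d((0, 27), (4, 28)) = 4.1231 <-- minimum

Closest pair: (0, 27) and (4, 28) with distance 4.1231

The closest pair is (0, 27) and (4, 28) with Euclidean distance 4.1231. For 7 points, brute-force pairwise comparison is shown above. For large n, the divide-and-conquer algorithm (sort by x, recurse on halves, check the dividing strip) achieves O(n log n).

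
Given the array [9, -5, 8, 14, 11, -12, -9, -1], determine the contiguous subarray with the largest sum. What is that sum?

Using Kadane's algorithm on [9, -5, 8, 14, 11, -12, -9, -1]:

Scanning through the array:
Position 1 (value -5): max_ending_here = 4, max_so_far = 9
Position 2 (value 8): max_ending_here = 12, max_so_far = 12
Position 3 (value 14): max_ending_here = 26, max_so_far = 26
Position 4 (value 11): max_ending_here = 37, max_so_far = 37
Position 5 (value -12): max_ending_here = 25, max_so_far = 37
Position 6 (value -9): max_ending_here = 16, max_so_far = 37
Position 7 (value -1): max_ending_here = 15, max_so_far = 37

Maximum subarray: [9, -5, 8, 14, 11]
Maximum sum: 37

The maximum subarray is [9, -5, 8, 14, 11] with sum 37. This subarray runs from index 0 to index 4.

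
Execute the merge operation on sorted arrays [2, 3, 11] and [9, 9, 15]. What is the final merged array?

Merging process:

Compare 2 vs 9: take 2 from left. Merged: [2]
Compare 3 vs 9: take 3 from left. Merged: [2, 3]
Compare 11 vs 9: take 9 from right. Merged: [2, 3, 9]
Compare 11 vs 9: take 9 from right. Merged: [2, 3, 9, 9]
Compare 11 vs 15: take 11 from left. Merged: [2, 3, 9, 9, 11]
Append remaining from right: [15]. Merged: [2, 3, 9, 9, 11, 15]

Final merged array: [2, 3, 9, 9, 11, 15]
Total comparisons: 5

The merged array is [2, 3, 9, 9, 11, 15], requiring 5 comparisons. The merge step runs in O(n) time where n is the total number of elements.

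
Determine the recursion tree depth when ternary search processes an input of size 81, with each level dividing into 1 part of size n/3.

For divide and conquer with division factor 3:

Problem sizes at each level:
Level 0: 81
Level 1: 27
Level 2: 9
Level 3: 3
Level 4: 1

The root is level 0 and the size-1 base case is level 4 (the tree spans levels 0 through 4, i.e. 5 levels counting the root), so the depth is the number of divisions: log_3(81) = 4

The recursion tree depth is log_3(81) = 4. At each level, the problem size is divided by 3, so it takes 4 divisions to reduce to a base case of size 1. The algorithm makes 1 recursive call at each level.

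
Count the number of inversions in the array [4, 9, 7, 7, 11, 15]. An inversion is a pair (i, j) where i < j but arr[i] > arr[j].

Finding inversions in [4, 9, 7, 7, 11, 15]:

(1, 2): arr[1]=9 > arr[2]=7
(1, 3): arr[1]=9 > arr[3]=7

Total inversions: 2

The array has 2 inversion(s): (1,2), (1,3). Each pair (i,j) satisfies i < j and arr[i] > arr[j].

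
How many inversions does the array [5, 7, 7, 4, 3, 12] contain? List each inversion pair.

Finding inversions in [5, 7, 7, 4, 3, 12]:

(0, 3): arr[0]=5 > arr[3]=4
(0, 4): arr[0]=5 > arr[4]=3
(1, 3): arr[1]=7 > arr[3]=4
(1, 4): arr[1]=7 > arr[4]=3
(2, 3): arr[2]=7 > arr[3]=4
(2, 4): arr[2]=7 > arr[4]=3
(3, 4): arr[3]=4 > arr[4]=3

Total inversions: 7

The array has 7 inversion(s): (0,3), (0,4), (1,3), (1,4), (2,3), (2,4), (3,4). Each pair (i,j) satisfies i < j and arr[i] > arr[j].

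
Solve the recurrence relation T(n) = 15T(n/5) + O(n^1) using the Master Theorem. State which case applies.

Master Theorem for T(n) = 15T(n/5) + O(n^1):

a = 15, b = 5, c = 1
log_b(a) = log_5(15) = 1.6826

Case 1: c = 1 < log_5(15) = 1.6826
T(n) = O(n^(log_5 15))

For T(n) = 15T(n/5) + O(n^1): log_5(15) = 1.6826. This is Case 1 of the Master Theorem (c < log_b(a), work dominated by leaves), giving O(n^(log_5 15)).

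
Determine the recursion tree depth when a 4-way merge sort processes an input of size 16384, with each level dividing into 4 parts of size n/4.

For divide and conquer with division factor 4:

Problem sizes at each level:
Level 0: 16384
Level 1: 4096
Level 2: 1024
Level 3: 256
Level 4: 64
Level 5: 16
Level 6: 4
Level 7: 1

The root is level 0 and the size-1 base case is level 7 (the tree spans levels 0 through 7, i.e. 8 levels counting the root), so the depth is the number of divisions: log_4(16384) = 7

The recursion tree depth is log_4(16384) = 7. At each level, the problem size is divided by 4, so it takes 7 divisions to reduce to a base case of size 1. The algorithm makes 4 recursive calls at each level.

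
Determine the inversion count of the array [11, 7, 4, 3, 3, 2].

Finding inversions in [11, 7, 4, 3, 3, 2]:

(0, 1): arr[0]=11 > arr[1]=7
(0, 2): arr[0]=11 > arr[2]=4
(0, 3): arr[0]=11 > arr[3]=3
(0, 4): arr[0]=11 > arr[4]=3
(0, 5): arr[0]=11 > arr[5]=2
(1, 2): arr[1]=7 > arr[2]=4
(1, 3): arr[1]=7 > arr[3]=3
(1, 4): arr[1]=7 > arr[4]=3
(1, 5): arr[1]=7 > arr[5]=2
(2, 3): arr[2]=4 > arr[3]=3
(2, 4): arr[2]=4 > arr[4]=3
(2, 5): arr[2]=4 > arr[5]=2
(3, 5): arr[3]=3 > arr[5]=2
(4, 5): arr[4]=3 > arr[5]=2

Total inversions: 14

The array has 14 inversion(s): (0,1), (0,2), (0,3), (0,4), (0,5), (1,2), (1,3), (1,4), (1,5), (2,3), (2,4), (2,5), (3,5), (4,5). Each pair (i,j) satisfies i < j and arr[i] > arr[j].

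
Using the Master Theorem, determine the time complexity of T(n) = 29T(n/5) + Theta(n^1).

Master Theorem for T(n) = 29T(n/5) + O(n^1):

a = 29, b = 5, c = 1
log_b(a) = log_5(29) = 2.0922

Case 1: c = 1 < log_5(29) = 2.0922
T(n) = O(n^(log_5 29))

For T(n) = 29T(n/5) + O(n^1): log_5(29) = 2.0922. This is Case 1 of the Master Theorem (c < log_b(a), work dominated by leaves), giving O(n^(log_5 29)).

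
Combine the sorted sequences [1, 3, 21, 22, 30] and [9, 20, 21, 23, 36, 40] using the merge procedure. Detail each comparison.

Merging process:

Compare 1 vs 9: take 1 from left. Merged: [1]
Compare 3 vs 9: take 3 from left. Merged: [1, 3]
Compare 21 vs 9: take 9 from right. Merged: [1, 3, 9]
Compare 21 vs 20: take 20 from right. Merged: [1, 3, 9, 20]
Compare 21 vs 21: take 21 from left. Merged: [1, 3, 9, 20, 21]
Compare 22 vs 21: take 21 from right. Merged: [1, 3, 9, 20, 21, 21]
Compare 22 vs 23: take 22 from left. Merged: [1, 3, 9, 20, 21, 21, 22]
Compare 30 vs 23: take 23 from right. Merged: [1, 3, 9, 20, 21, 21, 22, 23]
Compare 30 vs 36: take 30 from left. Merged: [1, 3, 9, 20, 21, 21, 22, 23, 30]
Append remaining from right: [36, 40]. Merged: [1, 3, 9, 20, 21, 21, 22, 23, 30, 36, 40]

Final merged array: [1, 3, 9, 20, 21, 21, 22, 23, 30, 36, 40]
Total comparisons: 9

The merged array is [1, 3, 9, 20, 21, 21, 22, 23, 30, 36, 40], requiring 9 comparisons. The merge step runs in O(n) time where n is the total number of elements.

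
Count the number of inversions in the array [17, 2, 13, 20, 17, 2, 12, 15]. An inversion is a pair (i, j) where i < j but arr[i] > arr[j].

Finding inversions in [17, 2, 13, 20, 17, 2, 12, 15]:

(0, 1): arr[0]=17 > arr[1]=2
(0, 2): arr[0]=17 > arr[2]=13
(0, 5): arr[0]=17 > arr[5]=2
(0, 6): arr[0]=17 > arr[6]=12
(0, 7): arr[0]=17 > arr[7]=15
(2, 5): arr[2]=13 > arr[5]=2
(2, 6): arr[2]=13 > arr[6]=12
(3, 4): arr[3]=20 > arr[4]=17
(3, 5): arr[3]=20 > arr[5]=2
(3, 6): arr[3]=20 > arr[6]=12
(3, 7): arr[3]=20 > arr[7]=15
(4, 5): arr[4]=17 > arr[5]=2
(4, 6): arr[4]=17 > arr[6]=12
(4, 7): arr[4]=17 > arr[7]=15

Total inversions: 14

The array has 14 inversion(s): (0,1), (0,2), (0,5), (0,6), (0,7), (2,5), (2,6), (3,4), (3,5), (3,6), (3,7), (4,5), (4,6), (4,7). Each pair (i,j) satisfies i < j and arr[i] > arr[j].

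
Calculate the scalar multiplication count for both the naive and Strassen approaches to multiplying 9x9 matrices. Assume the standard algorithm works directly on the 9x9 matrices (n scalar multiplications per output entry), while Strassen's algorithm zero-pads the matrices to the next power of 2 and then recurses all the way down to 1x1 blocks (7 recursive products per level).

Matrix multiplication for 9x9 matrices:

Strassen's algorithm requires power-of-2 dimensions. Pad 9x9 to 16x16 (next power of 2).

Standard algorithm: 9^3 = 729 multiplications
Strassen's algorithm: 7^(log2(16)) = 7^4 = 2401 multiplications
Difference: 729 - 2401 = -1672 (Strassen uses MORE here due to padding overhead — for small or just-over-power-of-2 n, padding can outweigh the per-level savings)

Standard: 729 multiplications (9^3). Strassen: 2401 multiplications (7^4, after padding to 16x16). Strassen reduces 8 recursive multiplications to 7 at each level.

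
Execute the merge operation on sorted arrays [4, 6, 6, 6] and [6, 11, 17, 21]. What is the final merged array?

Merging process:

Compare 4 vs 6: take 4 from left. Merged: [4]
Compare 6 vs 6: take 6 from left. Merged: [4, 6]
Compare 6 vs 6: take 6 from left. Merged: [4, 6, 6]
Compare 6 vs 6: take 6 from left. Merged: [4, 6, 6, 6]
Append remaining from right: [6, 11, 17, 21]. Merged: [4, 6, 6, 6, 6, 11, 17, 21]

Final merged array: [4, 6, 6, 6, 6, 11, 17, 21]
Total comparisons: 4

The merged array is [4, 6, 6, 6, 6, 11, 17, 21], requiring 4 comparisons. The merge step runs in O(n) time where n is the total number of elements.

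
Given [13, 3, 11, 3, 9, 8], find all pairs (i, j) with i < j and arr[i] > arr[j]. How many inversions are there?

Finding inversions in [13, 3, 11, 3, 9, 8]:

(0, 1): arr[0]=13 > arr[1]=3
(0, 2): arr[0]=13 > arr[2]=11
(0, 3): arr[0]=13 > arr[3]=3
(0, 4): arr[0]=13 > arr[4]=9
(0, 5): arr[0]=13 > arr[5]=8
(2, 3): arr[2]=11 > arr[3]=3
(2, 4): arr[2]=11 > arr[4]=9
(2, 5): arr[2]=11 > arr[5]=8
(4, 5): arr[4]=9 > arr[5]=8

Total inversions: 9

The array has 9 inversion(s): (0,1), (0,2), (0,3), (0,4), (0,5), (2,3), (2,4), (2,5), (4,5). Each pair (i,j) satisfies i < j and arr[i] > arr[j].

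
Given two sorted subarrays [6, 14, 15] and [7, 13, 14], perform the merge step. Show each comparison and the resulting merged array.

Merging process:

Compare 6 vs 7: take 6 from left. Merged: [6]
Compare 14 vs 7: take 7 from right. Merged: [6, 7]
Compare 14 vs 13: take 13 from right. Merged: [6, 7, 13]
Compare 14 vs 14: take 14 from left. Merged: [6, 7, 13, 14]
Compare 15 vs 14: take 14 from right. Merged: [6, 7, 13, 14, 14]
Append remaining from left: [15]. Merged: [6, 7, 13, 14, 14, 15]

Final merged array: [6, 7, 13, 14, 14, 15]
Total comparisons: 5

The merged array is [6, 7, 13, 14, 14, 15], requiring 5 comparisons. The merge step runs in O(n) time where n is the total number of elements.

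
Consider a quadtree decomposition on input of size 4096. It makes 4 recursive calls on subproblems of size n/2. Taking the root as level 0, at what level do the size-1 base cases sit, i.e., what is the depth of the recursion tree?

For divide and conquer with division factor 2:

Problem sizes at each level:
Level 0: 4096
Level 1: 2048
Level 2: 1024
Level 3: 512
Level 4: 256
Level 5: 128
Level 6: 64
Level 7: 32
Level 8: 16
Level 9: 8
Level 10: 4
Level 11: 2
Level 12: 1

The root is level 0 and the size-1 base case is level 12 (the tree spans levels 0 through 12, i.e. 13 levels counting the root), so the depth is the number of divisions: log_2(4096) = 12

The recursion tree depth is log_2(4096) = 12. At each level, the problem size is divided by 2, so it takes 12 divisions to reduce to a base case of size 1. The algorithm makes 4 recursive calls at each level.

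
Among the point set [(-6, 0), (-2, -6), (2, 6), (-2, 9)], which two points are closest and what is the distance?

Computing all pairwise distances among 4 points:

d((-6, 0), (-2, -6)) = 7.2111
d((-6, 0), (2, 6)) = 10.0
d((-6, 0), (-2, 9)) = 9.8489
d((-2, -6), (2, 6)) = 12.6491
d((-2, -6), (-2, 9)) = 15.0
d((2, 6), (-2, 9)) = 5.0 <-- minimum

Closest pair: (2, 6) and (-2, 9) with distance 5.0

The closest pair is (2, 6) and (-2, 9) with Euclidean distance 5.0. For 4 points, brute-force pairwise comparison is shown above. For large n, the divide-and-conquer algorithm (sort by x, recurse on halves, check the dividing strip) achieves O(n log n).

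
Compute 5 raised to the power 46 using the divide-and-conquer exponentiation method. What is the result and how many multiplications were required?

Computing 5^46 by squaring (build up from 5^1; each line after the first costs one multiplication):

5^1 = 5
5^2 = (5^1)^2 = 5^2 = 25
5^4 = (5^2)^2 = 25^2 = 625
5^5 = 5 * 5^4 = 5 * 625 = 3125
5^10 = (5^5)^2 = 3125^2 = 9765625
5^11 = 5 * 5^10 = 5 * 9765625 = 48828125
5^22 = (5^11)^2 = 48828125^2 = 2384185791015625
5^23 = 5 * 5^22 = 5 * 2384185791015625 = 11920928955078125
5^46 = (5^23)^2 = 11920928955078125^2 = 142108547152020037174224853515625

Result: 142108547152020037174224853515625
Multiplications needed: 8 (8 lines after 5^1)

5^46 = 142108547152020037174224853515625. Using exponentiation by squaring, this requires 8 multiplications. The key idea: if the exponent is even, square the half-power; if odd, multiply by the base once.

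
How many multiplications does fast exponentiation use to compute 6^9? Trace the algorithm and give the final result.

Computing 6^9 by squaring (build up from 6^1; each line after the first costs one multiplication):

6^1 = 6
6^2 = (6^1)^2 = 6^2 = 36
6^4 = (6^2)^2 = 36^2 = 1296
6^8 = (6^4)^2 = 1296^2 = 1679616
6^9 = 6 * 6^8 = 6 * 1679616 = 10077696

Result: 10077696
Multiplications needed: 4 (4 lines after 6^1)

6^9 = 10077696. Using exponentiation by squaring, this requires 4 multiplications. The key idea: if the exponent is even, square the half-power; if odd, multiply by the base once.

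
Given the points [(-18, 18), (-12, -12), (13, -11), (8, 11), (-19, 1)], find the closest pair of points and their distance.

Computing all pairwise distances among 5 points:

d((-18, 18), (-12, -12)) = 30.5941
d((-18, 18), (13, -11)) = 42.45
d((-18, 18), (8, 11)) = 26.9258
d((-18, 18), (-19, 1)) = 17.0294
d((-12, -12), (13, -11)) = 25.02
d((-12, -12), (8, 11)) = 30.4795
d((-12, -12), (-19, 1)) = 14.7648 <-- minimum
d((13, -11), (8, 11)) = 22.561
d((13, -11), (-19, 1)) = 34.176
d((8, 11), (-19, 1)) = 28.7924

Closest pair: (-12, -12) and (-19, 1) with distance 14.7648

The closest pair is (-12, -12) and (-19, 1) with Euclidean distance 14.7648. For 5 points, brute-force pairwise comparison is shown above. For large n, the divide-and-conquer algorithm (sort by x, recurse on halves, check the dividing strip) achieves O(n log n).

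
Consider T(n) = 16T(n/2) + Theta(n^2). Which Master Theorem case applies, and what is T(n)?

Master Theorem for T(n) = 16T(n/2) + O(n^2):

a = 16, b = 2, c = 2
log_b(a) = log_2(16) = 4.0000

Case 1: c = 2 < log_2(16) = 4.0000
T(n) = O(n^(log_2 16)) = O(n^4)

For T(n) = 16T(n/2) + O(n^2): log_2(16) = 4.0000. This is Case 1 of the Master Theorem (c < log_b(a), work dominated by leaves), giving O(n^4).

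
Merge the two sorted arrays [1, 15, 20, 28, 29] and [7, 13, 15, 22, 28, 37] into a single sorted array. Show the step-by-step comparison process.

Merging process:

Compare 1 vs 7: take 1 from left. Merged: [1]
Compare 15 vs 7: take 7 from right. Merged: [1, 7]
Compare 15 vs 13: take 13 from right. Merged: [1, 7, 13]
Compare 15 vs 15: take 15 from left. Merged: [1, 7, 13, 15]
Compare 20 vs 15: take 15 from right. Merged: [1, 7, 13, 15, 15]
Compare 20 vs 22: take 20 from left. Merged: [1, 7, 13, 15, 15, 20]
Compare 28 vs 22: take 22 from right. Merged: [1, 7, 13, 15, 15, 20, 22]
Compare 28 vs 28: take 28 from left. Merged: [1, 7, 13, 15, 15, 20, 22, 28]
Compare 29 vs 28: take 28 from right. Merged: [1, 7, 13, 15, 15, 20, 22, 28, 28]
Compare 29 vs 37: take 29 from left. Merged: [1, 7, 13, 15, 15, 20, 22, 28, 28, 29]
Append remaining from right: [37]. Merged: [1, 7, 13, 15, 15, 20, 22, 28, 28, 29, 37]

Final merged array: [1, 7, 13, 15, 15, 20, 22, 28, 28, 29, 37]
Total comparisons: 10

The merged array is [1, 7, 13, 15, 15, 20, 22, 28, 28, 29, 37], requiring 10 comparisons. The merge step runs in O(n) time where n is the total number of elements.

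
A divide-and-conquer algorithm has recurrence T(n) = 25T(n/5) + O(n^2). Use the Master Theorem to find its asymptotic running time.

Master Theorem for T(n) = 25T(n/5) + O(n^2):

a = 25, b = 5, c = 2
log_b(a) = log_5(25) = 2.0000

Case 2: c = 2 = log_5(25) = 2.0000
T(n) = O(n^2 log n) = O(n^2 log n)

For T(n) = 25T(n/5) + O(n^2): log_5(25) = 2.0000. This is Case 2 of the Master Theorem (c = log_b(a), equal work at all levels), giving O(n^2 log n).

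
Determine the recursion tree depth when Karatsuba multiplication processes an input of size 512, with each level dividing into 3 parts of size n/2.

For divide and conquer with division factor 2:

Problem sizes at each level:
Level 0: 512
Level 1: 256
Level 2: 128
Level 3: 64
Level 4: 32
Level 5: 16
Level 6: 8
Level 7: 4
Level 8: 2
Level 9: 1

The root is level 0 and the size-1 base case is level 9 (the tree spans levels 0 through 9, i.e. 10 levels counting the root), so the depth is the number of divisions: log_2(512) = 9

The recursion tree depth is log_2(512) = 9. At each level, the problem size is divided by 2, so it takes 9 divisions to reduce to a base case of size 1. The algorithm makes 3 recursive calls at each level.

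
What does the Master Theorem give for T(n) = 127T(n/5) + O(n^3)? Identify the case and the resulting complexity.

Master Theorem for T(n) = 127T(n/5) + O(n^3):

a = 127, b = 5, c = 3
log_b(a) = log_5(127) = 3.0099

Case 1: c = 3 < log_5(127) = 3.0099
T(n) = O(n^(log_5 127))

For T(n) = 127T(n/5) + O(n^3): log_5(127) = 3.0099. This is Case 1 of the Master Theorem (c < log_b(a), work dominated by leaves), giving O(n^(log_5 127)).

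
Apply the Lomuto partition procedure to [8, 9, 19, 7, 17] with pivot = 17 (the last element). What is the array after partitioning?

Lomuto partition with pivot = 17:

Initial array: [8, 9, 19, 7, 17]

arr[0]=8 <= 17: swap with position 0, array becomes [8, 9, 19, 7, 17]
arr[1]=9 <= 17: swap with position 1, array becomes [8, 9, 19, 7, 17]
arr[2]=19 > 17: no swap
arr[3]=7 <= 17: swap with position 2, array becomes [8, 9, 7, 19, 17]

Place pivot at position 3: [8, 9, 7, 17, 19]
Pivot position: 3

After partitioning with pivot 17, the array becomes [8, 9, 7, 17, 19]. The pivot is placed at index 3. All elements to the left of the pivot are <= 17, and all elements to the right are > 17.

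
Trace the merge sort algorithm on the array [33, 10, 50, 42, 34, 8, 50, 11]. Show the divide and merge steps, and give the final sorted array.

Merge sort trace:

Split: [33, 10, 50, 42, 34, 8, 50, 11] -> [33, 10, 50, 42] and [34, 8, 50, 11]
  Split: [33, 10, 50, 42] -> [33, 10] and [50, 42]
    Split: [33, 10] -> [33] and [10]
    Merge: [33] + [10] -> [10, 33]
    Split: [50, 42] -> [50] and [42]
    Merge: [50] + [42] -> [42, 50]
  Merge: [10, 33] + [42, 50] -> [10, 33, 42, 50]
  Split: [34, 8, 50, 11] -> [34, 8] and [50, 11]
    Split: [34, 8] -> [34] and [8]
    Merge: [34] + [8] -> [8, 34]
    Split: [50, 11] -> [50] and [11]
    Merge: [50] + [11] -> [11, 50]
  Merge: [8, 34] + [11, 50] -> [8, 11, 34, 50]
Merge: [10, 33, 42, 50] + [8, 11, 34, 50] -> [8, 10, 11, 33, 34, 42, 50, 50]

Final sorted array: [8, 10, 11, 33, 34, 42, 50, 50]

The merge sort proceeds by recursively splitting the array and merging sorted halves.
After all merges, the sorted array is [8, 10, 11, 33, 34, 42, 50, 50].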